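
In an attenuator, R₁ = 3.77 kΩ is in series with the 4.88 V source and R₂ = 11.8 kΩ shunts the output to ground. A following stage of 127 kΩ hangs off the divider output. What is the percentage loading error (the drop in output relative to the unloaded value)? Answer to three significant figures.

The divider's output (Thévenin) resistance is R₁‖R₂ = 2.857 kΩ.
Fractional drop under load = R_th/(R_th + R_L) = 2.857 / (2.857 + 127) = 0.02200.
So the output falls by 2.20 %.

2.20 %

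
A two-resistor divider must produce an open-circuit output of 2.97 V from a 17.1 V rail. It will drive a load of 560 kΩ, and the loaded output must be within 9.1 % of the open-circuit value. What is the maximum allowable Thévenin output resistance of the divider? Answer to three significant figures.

R_th ≤ 56.1 kΩ

Loading drop = R_th/(R_th + R_L) ≤ 0.0910, so R_th ≤ R_L · ε/(1−ε) = 560 kΩ × 0.0910/0.9090 = 56.1 kΩ.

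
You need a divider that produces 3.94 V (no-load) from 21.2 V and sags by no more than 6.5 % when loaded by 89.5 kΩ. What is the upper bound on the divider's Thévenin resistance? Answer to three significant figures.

Loading drop = R_th/(R_th + R_L) ≤ 0.0650, so R_th ≤ R_L · ε/(1−ε) = 89.5 kΩ × 0.0650/0.9350 = 6.22 kΩ.

R_th ≤ 6.22 kΩ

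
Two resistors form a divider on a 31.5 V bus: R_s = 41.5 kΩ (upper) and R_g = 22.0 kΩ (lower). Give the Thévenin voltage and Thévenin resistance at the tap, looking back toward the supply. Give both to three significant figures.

V_th is the open-circuit tap voltage: 31.5 × 22.0/(41.5 + 22.0) = 10.9 V.
With the supply zeroed, R_s and R_g appear in parallel from the tap: R_th = R_s‖R_g = (41.5 × 22.0)/63.50 = 14.4 kΩ.

V_th = 10.9 V, R_th = 14.4 kΩ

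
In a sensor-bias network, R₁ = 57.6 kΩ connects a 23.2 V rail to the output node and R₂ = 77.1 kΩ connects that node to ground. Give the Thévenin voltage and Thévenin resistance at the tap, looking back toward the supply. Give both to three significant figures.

V_th is the open-circuit tap voltage: 23.2 × 77.1/(57.6 + 77.1) = 13.3 V.
With the supply zeroed, R₁ and R₂ appear in parallel from the tap: R_th = R₁‖R₂ = (57.6 × 77.1)/134.7 = 33.0 kΩ.

V_th = 13.3 V, R_th = 33.0 kΩ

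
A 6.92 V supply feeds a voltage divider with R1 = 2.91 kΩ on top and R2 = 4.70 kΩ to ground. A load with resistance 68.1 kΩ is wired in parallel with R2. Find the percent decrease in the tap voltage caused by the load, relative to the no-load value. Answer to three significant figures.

2.57 %

The divider's output (Thévenin) resistance is R1‖R2 = 1.797 kΩ.
Fractional drop under load = R_th/(R_th + R_L) = 1.797 / (1.797 + 68.1) = 0.02571.
So the output falls by 2.57 %.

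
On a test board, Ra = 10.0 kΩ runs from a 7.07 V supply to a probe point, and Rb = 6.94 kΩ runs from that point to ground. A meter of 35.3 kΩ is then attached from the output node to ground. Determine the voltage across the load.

The load sits in parallel with Rb: Rb‖R_L = (6.94 × 35.3) / (6.94 + 35.3) = 5.800 kΩ.
V_out = 7.07 × 5.800 / (10.0 + 5.800) = 7.07 × 5.800/15.80 = 2.60 V.
(Unloaded it would have been 2.90 V.)

V_out ≈ 2.60 V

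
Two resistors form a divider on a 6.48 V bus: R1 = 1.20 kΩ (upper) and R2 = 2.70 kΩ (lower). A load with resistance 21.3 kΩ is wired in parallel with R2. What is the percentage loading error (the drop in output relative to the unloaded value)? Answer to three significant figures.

The divider's output (Thévenin) resistance is R1‖R2 = 0.8308 kΩ.
Fractional drop under load = R_th/(R_th + R_L) = 0.8308 / (0.8308 + 21.3) = 0.03754.
So the output falls by 3.75 %.

3.75 %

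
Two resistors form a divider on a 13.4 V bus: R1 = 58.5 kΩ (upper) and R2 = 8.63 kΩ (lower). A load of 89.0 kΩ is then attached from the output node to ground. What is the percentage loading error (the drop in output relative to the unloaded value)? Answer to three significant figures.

The divider's output (Thévenin) resistance is R1‖R2 = 7.521 kΩ.
Fractional drop under load = R_th/(R_th + R_L) = 7.521 / (7.521 + 89.0) = 0.07792.
So the output falls by 7.79 %.

7.79 %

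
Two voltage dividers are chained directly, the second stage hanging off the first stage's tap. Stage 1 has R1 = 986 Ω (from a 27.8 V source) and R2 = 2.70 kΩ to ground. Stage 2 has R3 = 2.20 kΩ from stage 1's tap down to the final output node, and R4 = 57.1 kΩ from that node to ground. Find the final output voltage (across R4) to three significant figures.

V_out ≈ 19.4 V

Stage 2 presents R3+R4 = 59300 Ω as a load on stage 1's tap.
Stage 1's lower leg becomes R2‖(R3+R4) = 2582 Ω, so V_mid = 27.8 × 2582/3568 = 20.12 V.
Stage 2 is itself unloaded: V_out = V_mid × R4/(R3+R4) = 20.12 × 57100/59300 = 19.4 V.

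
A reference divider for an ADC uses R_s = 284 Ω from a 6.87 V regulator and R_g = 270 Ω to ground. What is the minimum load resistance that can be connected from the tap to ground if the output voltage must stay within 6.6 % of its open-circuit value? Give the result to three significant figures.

R_L(min) ≈ 1.96 kΩ

Output resistance R_th = R_s‖R_g = (284 × 270)/554.0 = 138.4 Ω.
The fractional drop is R_th/(R_th + R_L); requiring this ≤ 0.0660 gives R_L ≥ R_th(1/0.0660 − 1) = 138.4 × 14.15 = 1.96 kΩ.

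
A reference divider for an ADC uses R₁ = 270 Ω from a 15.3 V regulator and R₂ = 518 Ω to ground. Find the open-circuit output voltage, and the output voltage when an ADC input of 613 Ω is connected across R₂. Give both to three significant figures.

Unloaded: 10.1 V; loaded: 7.80 V

Open-circuit: V = 15.3 × 518/(270 + 518) = 10.1 V.
With the load, R₂ becomes R₂‖R_L = 280.8 Ω, so V = 15.3 × 280.8/550.8 = 7.80 V.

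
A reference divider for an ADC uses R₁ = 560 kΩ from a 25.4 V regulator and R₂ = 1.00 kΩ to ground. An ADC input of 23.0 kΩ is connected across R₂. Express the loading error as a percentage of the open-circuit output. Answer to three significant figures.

4.16 %

The divider's output (Thévenin) resistance is R₁‖R₂ = 0.9982 kΩ.
Fractional drop under load = R_th/(R_th + R_L) = 0.9982 / (0.9982 + 23.0) = 0.04160.
So the output falls by 4.16 %.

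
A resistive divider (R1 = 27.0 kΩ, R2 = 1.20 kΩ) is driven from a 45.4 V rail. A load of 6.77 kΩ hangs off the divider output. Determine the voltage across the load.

V_out ≈ 1.65 V

The load sits in parallel with R2: R2‖R_L = (1.20 × 6.77) / (1.20 + 6.77) = 1.019 kΩ.
V_out = 45.4 × 1.019 / (27.0 + 1.019) = 45.4 × 1.019/28.02 = 1.65 V.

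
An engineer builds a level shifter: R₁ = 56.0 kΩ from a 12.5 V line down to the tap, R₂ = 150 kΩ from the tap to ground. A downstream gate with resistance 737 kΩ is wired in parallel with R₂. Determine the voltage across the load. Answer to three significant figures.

V_out ≈ 8.62 V

The load sits in parallel with R₂: R₂‖R_L = (150 × 737) / (150 + 737) = 124.6 kΩ.
V_out = 12.5 × 124.6 / (56.0 + 124.6) = 12.5 × 124.6/180.6 = 8.62 V.
(Unloaded it would have been 9.10 V.)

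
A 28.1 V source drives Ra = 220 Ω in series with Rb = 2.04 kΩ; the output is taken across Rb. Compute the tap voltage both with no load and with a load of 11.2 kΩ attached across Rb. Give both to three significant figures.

Open-circuit: V = 28.1 × 2040/(220 + 2040) = 25.4 V.
With the load, Rb becomes Rb‖R_L = 1726 Ω, so V = 28.1 × 1726/1946 = 24.9 V.

Unloaded: 25.4 V; loaded: 24.9 V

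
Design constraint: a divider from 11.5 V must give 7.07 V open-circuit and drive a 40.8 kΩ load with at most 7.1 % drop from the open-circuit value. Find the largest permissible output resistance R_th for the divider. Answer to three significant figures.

Loading drop = R_th/(R_th + R_L) ≤ 0.0710, so R_th ≤ R_L · ε/(1−ε) = 40.8 kΩ × 0.0710/0.9290 = 3.12 kΩ.

R_th ≤ 3.12 kΩ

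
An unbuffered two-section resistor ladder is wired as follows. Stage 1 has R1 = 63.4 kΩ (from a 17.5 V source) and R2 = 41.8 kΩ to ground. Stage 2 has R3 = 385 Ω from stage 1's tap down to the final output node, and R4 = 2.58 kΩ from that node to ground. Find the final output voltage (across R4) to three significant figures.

Stage 2 presents R3+R4 = 2965 Ω as a load on stage 1's tap.
Stage 1's lower leg becomes R2‖(R3+R4) = 2769 Ω, so V_mid = 17.5 × 2769/66170 = 0.7322 V.
Stage 2 is itself unloaded: V_out = V_mid × R4/(R3+R4) = 0.7322 × 2580/2965 = 0.637 V.

V_out ≈ 0.637 V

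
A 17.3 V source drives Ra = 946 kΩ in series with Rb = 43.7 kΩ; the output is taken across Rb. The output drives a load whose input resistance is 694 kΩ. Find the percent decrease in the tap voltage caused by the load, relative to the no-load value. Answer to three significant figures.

5.68 %

The divider's output (Thévenin) resistance is Ra‖Rb = 41.77 kΩ.
Fractional drop under load = R_th/(R_th + R_L) = 41.77 / (41.77 + 694) = 0.05677.
So the output falls by 5.68 %.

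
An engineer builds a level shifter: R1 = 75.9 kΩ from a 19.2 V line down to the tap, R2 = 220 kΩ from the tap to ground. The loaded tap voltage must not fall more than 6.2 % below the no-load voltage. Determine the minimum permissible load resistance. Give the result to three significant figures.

R_L(min) ≈ 854 kΩ

Output resistance R_th = R1‖R2 = (75.9 × 220)/295.9 = 56.43 kΩ.
The fractional drop is R_th/(R_th + R_L); requiring this ≤ 0.0620 gives R_L ≥ R_th(1/0.0620 − 1) = 56.43 × 15.13 = 854 kΩ.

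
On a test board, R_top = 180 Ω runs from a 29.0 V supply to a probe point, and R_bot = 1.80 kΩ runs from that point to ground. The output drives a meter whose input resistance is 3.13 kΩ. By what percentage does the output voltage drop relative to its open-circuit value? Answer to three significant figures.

4.97 %

The divider's output (Thévenin) resistance is R_top‖R_bot = 163.6 Ω.
Fractional drop under load = R_th/(R_th + R_L) = 163.6 / (163.6 + 3130) = 0.04968.
So the output falls by 4.97 %.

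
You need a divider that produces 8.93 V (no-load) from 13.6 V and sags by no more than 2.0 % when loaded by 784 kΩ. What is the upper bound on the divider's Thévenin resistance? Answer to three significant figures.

Loading drop = R_th/(R_th + R_L) ≤ 0.0200, so R_th ≤ R_L · ε/(1−ε) = 784 kΩ × 0.0200/0.9800 = 16.0 kΩ.
(Any R1, R2 with R2/(R1+R2) = 0.657 and R1‖R2 ≤ 16.0 kΩ will meet the spec.)

R_th ≤ 16.0 kΩ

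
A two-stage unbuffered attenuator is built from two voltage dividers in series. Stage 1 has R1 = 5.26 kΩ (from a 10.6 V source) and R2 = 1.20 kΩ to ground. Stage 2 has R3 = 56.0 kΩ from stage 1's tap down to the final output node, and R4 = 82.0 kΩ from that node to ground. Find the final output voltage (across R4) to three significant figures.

Stage 2 presents R3+R4 = 138.0 kΩ as a load on stage 1's tap.
Stage 1's lower leg becomes R2‖(R3+R4) = 1.190 kΩ, so V_mid = 10.6 × 1.190/6.450 = 1.955 V.
Stage 2 is itself unloaded: V_out = V_mid × R4/(R3+R4) = 1.955 × 82.0/138.0 = 1.16 V.

V_out ≈ 1.16 V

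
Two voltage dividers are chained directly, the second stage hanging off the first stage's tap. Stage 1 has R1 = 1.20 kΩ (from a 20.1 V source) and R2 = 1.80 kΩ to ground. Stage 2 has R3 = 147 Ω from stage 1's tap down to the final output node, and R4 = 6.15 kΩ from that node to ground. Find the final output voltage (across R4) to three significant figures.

Stage 2 presents R3+R4 = 6297 Ω as a load on stage 1's tap.
Stage 1's lower leg becomes R2‖(R3+R4) = 1400 Ω, so V_mid = 20.1 × 1400/2600 = 10.82 V.
Stage 2 is itself unloaded: V_out = V_mid × R4/(R3+R4) = 10.82 × 6150/6297 = 10.6 V.

V_out ≈ 10.6 V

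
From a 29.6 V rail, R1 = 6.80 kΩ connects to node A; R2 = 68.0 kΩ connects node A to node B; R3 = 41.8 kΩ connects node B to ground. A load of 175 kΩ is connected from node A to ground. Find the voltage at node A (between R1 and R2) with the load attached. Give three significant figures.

V ≈ 26.9 V

Below node A the series string R2+R3 = 109.8 kΩ sits in parallel with the 175 kΩ load: 67.47 kΩ.
V_A = 29.6 × 67.47/(6.80 + 67.47) = 26.9 V.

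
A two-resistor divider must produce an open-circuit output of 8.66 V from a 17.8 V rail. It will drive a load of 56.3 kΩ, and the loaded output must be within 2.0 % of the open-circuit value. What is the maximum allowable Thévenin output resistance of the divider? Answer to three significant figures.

R_th ≤ 1.15 kΩ

Loading drop = R_th/(R_th + R_L) ≤ 0.0200, so R_th ≤ R_L · ε/(1−ε) = 56.3 kΩ × 0.0200/0.9800 = 1.15 kΩ.
(Any R1, R2 with R2/(R1+R2) = 0.487 and R1‖R2 ≤ 1.15 kΩ will meet the spec.)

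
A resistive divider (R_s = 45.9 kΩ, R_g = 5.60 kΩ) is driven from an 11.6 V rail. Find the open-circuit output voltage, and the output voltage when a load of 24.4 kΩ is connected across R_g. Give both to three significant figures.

Unloaded: 1.26 V; loaded: 1.05 V

Open-circuit: V = 11.6 × 5.60/(45.9 + 5.60) = 1.26 V.
With the load, R_g becomes R_g‖R_L = 4.555 kΩ, so V = 11.6 × 4.555/50.45 = 1.05 V.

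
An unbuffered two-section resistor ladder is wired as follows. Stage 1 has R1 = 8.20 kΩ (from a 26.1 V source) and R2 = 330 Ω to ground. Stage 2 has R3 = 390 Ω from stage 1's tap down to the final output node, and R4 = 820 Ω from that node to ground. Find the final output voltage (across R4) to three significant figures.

V_out ≈ 0.542 V

Stage 2 presents R3+R4 = 1210 Ω as a load on stage 1's tap.
Stage 1's lower leg becomes R2‖(R3+R4) = 259.3 Ω, so V_mid = 26.1 × 259.3/8459 = 0.8000 V.
Stage 2 is itself unloaded: V_out = V_mid × R4/(R3+R4) = 0.8000 × 820/1210 = 0.542 V.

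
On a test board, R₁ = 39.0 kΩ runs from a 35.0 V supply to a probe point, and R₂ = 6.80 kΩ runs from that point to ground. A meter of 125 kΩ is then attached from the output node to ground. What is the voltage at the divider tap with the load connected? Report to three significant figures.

The load sits in parallel with R₂: R₂‖R_L = (6.80 × 125) / (6.80 + 125) = 6.449 kΩ.
V_out = 35.0 × 6.449 / (39.0 + 6.449) = 35.0 × 6.449/45.45 = 4.97 V.

V_out ≈ 4.97 V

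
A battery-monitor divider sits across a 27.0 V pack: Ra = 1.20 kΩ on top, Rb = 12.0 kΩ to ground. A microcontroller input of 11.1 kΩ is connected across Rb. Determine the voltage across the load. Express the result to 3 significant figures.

V_out ≈ 22.3 V

The load sits in parallel with Rb: Rb‖R_L = (12.0 × 11.1) / (12.0 + 11.1) = 5.766 kΩ.
V_out = 27.0 × 5.766 / (1.20 + 5.766) = 27.0 × 5.766/6.966 = 22.3 V.
(Unloaded it would have been 24.5 V.)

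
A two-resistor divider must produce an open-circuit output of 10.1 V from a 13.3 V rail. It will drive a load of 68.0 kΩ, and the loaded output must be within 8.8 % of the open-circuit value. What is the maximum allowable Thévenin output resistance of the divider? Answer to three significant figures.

Loading drop = R_th/(R_th + R_L) ≤ 0.0880, so R_th ≤ R_L · ε/(1−ε) = 68.0 kΩ × 0.0880/0.9120 = 6.56 kΩ.

R_th ≤ 6.56 kΩ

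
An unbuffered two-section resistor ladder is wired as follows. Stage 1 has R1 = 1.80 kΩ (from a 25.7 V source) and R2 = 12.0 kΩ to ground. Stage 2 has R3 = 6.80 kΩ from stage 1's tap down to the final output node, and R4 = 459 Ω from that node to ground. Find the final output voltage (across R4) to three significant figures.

Stage 2 presents R3+R4 = 7259 Ω as a load on stage 1's tap.
Stage 1's lower leg becomes R2‖(R3+R4) = 4523 Ω, so V_mid = 25.7 × 4523/6323 = 18.38 V.
Stage 2 is itself unloaded: V_out = V_mid × R4/(R3+R4) = 18.38 × 459/7259 = 1.16 V.

V_out ≈ 1.16 V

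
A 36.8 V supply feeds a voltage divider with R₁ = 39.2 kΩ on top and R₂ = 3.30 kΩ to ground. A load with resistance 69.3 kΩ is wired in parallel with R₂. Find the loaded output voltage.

The load sits in parallel with R₂: R₂‖R_L = (3.30 × 69.3) / (3.30 + 69.3) = 3.150 kΩ.
V_out = 36.8 × 3.150 / (39.2 + 3.150) = 36.8 × 3.150/42.35 = 2.74 V.
(Unloaded it would have been 2.86 V.)

V_out ≈ 2.74 V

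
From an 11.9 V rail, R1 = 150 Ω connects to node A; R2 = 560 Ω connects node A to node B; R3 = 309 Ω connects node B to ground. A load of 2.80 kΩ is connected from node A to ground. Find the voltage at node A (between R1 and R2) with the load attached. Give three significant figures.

V ≈ 9.70 V

Below node A the series string R2+R3 = 869.0 Ω sits in parallel with the 2800 Ω load: 663.2 Ω.
V_A = 11.9 × 663.2/(150 + 663.2) = 9.70 V.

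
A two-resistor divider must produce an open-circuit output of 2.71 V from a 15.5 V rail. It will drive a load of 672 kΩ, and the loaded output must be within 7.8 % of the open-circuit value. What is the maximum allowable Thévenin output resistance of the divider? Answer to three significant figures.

Loading drop = R_th/(R_th + R_L) ≤ 0.0780, so R_th ≤ R_L · ε/(1−ε) = 672 kΩ × 0.0780/0.9220 = 56.9 kΩ.

R_th ≤ 56.9 kΩ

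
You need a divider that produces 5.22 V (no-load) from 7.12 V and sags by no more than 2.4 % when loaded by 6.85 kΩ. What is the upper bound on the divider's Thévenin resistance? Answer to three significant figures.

Loading drop = R_th/(R_th + R_L) ≤ 0.0240, so R_th ≤ R_L · ε/(1−ε) = 6.85 kΩ × 0.0240/0.9760 = 168 Ω.
(Any R1, R2 with R2/(R1+R2) = 0.733 and R1‖R2 ≤ 168 Ω will meet the spec.)

R_th ≤ 168 Ω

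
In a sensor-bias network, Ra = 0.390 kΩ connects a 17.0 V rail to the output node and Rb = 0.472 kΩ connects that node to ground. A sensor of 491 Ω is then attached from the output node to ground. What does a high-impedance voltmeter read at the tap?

V_out ≈ 6.49 V

The load sits in parallel with Rb: Rb‖R_L = (472 × 491) / (472 + 491) = 240.7 Ω.
V_out = 17.0 × 240.7 / (390 + 240.7) = 17.0 × 240.7/630.7 = 6.49 V.
(Unloaded it would have been 9.31 V.)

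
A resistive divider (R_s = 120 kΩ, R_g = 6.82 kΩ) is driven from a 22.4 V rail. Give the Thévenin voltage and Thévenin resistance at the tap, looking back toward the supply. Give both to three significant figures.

V_th is the open-circuit tap voltage: 22.4 × 6.82/(120 + 6.82) = 1.20 V.
With the supply zeroed, R_s and R_g appear in parallel from the tap: R_th = R_s‖R_g = (120 × 6.82)/126.8 = 6.45 kΩ.

V_th = 1.20 V, R_th = 6.45 kΩ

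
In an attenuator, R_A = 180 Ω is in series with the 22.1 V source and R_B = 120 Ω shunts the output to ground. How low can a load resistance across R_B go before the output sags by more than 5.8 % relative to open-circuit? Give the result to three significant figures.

R_L(min) ≈ 1.17 kΩ

Output resistance R_th = R_A‖R_B = (180 × 120)/300.0 = 72.00 Ω.
The fractional drop is R_th/(R_th + R_L); requiring this ≤ 0.0580 gives R_L ≥ R_th(1/0.0580 − 1) = 72.00 × 16.24 = 1.17 kΩ.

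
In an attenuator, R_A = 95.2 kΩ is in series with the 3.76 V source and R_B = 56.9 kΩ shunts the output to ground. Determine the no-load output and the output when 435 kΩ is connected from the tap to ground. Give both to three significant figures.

Unloaded: 1.41 V; loaded: 1.30 V

Open-circuit: V = 3.76 × 56.9/(95.2 + 56.9) = 1.41 V.
With the load, R_B becomes R_B‖R_L = 50.32 kΩ, so V = 3.76 × 50.32/145.5 = 1.30 V.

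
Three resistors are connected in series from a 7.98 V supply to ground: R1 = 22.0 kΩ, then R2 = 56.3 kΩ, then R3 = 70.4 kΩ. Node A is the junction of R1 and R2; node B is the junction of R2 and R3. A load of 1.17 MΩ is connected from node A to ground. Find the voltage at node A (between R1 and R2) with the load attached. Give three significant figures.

Below node A the series string R2+R3 = 126.7 kΩ sits in parallel with the 1170 kΩ load: 114.3 kΩ.
V_A = 7.98 × 114.3/(22.0 + 114.3) = 6.69 V.

V ≈ 6.69 V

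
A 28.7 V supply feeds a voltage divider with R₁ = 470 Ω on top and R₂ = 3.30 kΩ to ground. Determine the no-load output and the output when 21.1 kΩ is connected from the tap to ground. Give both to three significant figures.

Open-circuit: V = 28.7 × 3300/(470 + 3300) = 25.1 V.
With the load, R₂ becomes R₂‖R_L = 2854 Ω, so V = 28.7 × 2854/3324 = 24.6 V.

Unloaded: 25.1 V; loaded: 24.6 V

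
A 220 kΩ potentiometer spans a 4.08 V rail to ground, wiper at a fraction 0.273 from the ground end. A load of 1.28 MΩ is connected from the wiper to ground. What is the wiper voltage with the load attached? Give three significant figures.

The wiper splits the pot into (1−α)R = 159.9 kΩ above and αR = 60.06 kΩ below.
Lower section ‖ load = 57.37 kΩ.
V_wiper = 4.08 × 57.37/(159.9 + 57.37) = 1.08 V.

V ≈ 1.08 V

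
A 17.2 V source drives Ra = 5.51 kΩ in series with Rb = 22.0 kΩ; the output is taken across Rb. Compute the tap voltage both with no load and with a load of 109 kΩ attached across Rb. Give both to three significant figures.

Unloaded: 13.8 V; loaded: 13.2 V

Open-circuit: V = 17.2 × 22.0/(5.51 + 22.0) = 13.8 V.
With the load, Rb becomes Rb‖R_L = 18.31 kΩ, so V = 17.2 × 18.31/23.82 = 13.2 V.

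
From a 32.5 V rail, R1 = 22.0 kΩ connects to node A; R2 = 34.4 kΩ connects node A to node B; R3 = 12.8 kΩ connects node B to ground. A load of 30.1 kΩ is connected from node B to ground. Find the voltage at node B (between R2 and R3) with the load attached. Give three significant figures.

At node B, R3 is in parallel with the load: R3‖R_L = 8.981 kΩ.
Below node A the resistance is R2 + (R3‖R_L) = 43.38 kΩ, so V_A = 32.5 × 43.38/65.38 = 21.56 V.
Then V_B = V_A × (R3‖R_L)/(R2 + R3‖R_L) = 21.56 × 8.981/43.38 = 4.46 V.

V ≈ 4.46 V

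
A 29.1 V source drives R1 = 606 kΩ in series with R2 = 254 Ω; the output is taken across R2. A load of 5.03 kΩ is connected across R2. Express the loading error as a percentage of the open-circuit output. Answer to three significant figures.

The divider's output (Thévenin) resistance is R1‖R2 = 253.9 Ω.
Fractional drop under load = R_th/(R_th + R_L) = 253.9 / (253.9 + 5030) = 0.04805.
So the output falls by 4.81 %.

4.81 %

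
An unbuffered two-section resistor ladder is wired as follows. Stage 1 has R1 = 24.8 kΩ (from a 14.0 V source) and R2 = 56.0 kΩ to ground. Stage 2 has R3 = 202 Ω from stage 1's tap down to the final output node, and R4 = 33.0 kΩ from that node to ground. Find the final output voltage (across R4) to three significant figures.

V_out ≈ 6.35 V

Stage 2 presents R3+R4 = 33200 Ω as a load on stage 1's tap.
Stage 1's lower leg becomes R2‖(R3+R4) = 20840 Ω, so V_mid = 14.0 × 20840/45640 = 6.393 V.
Stage 2 is itself unloaded: V_out = V_mid × R4/(R3+R4) = 6.393 × 33000/33200 = 6.35 V.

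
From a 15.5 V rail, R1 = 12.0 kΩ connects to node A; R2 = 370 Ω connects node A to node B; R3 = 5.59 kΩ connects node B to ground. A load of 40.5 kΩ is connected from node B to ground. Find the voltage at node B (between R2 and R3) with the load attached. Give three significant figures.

V ≈ 4.41 V

At node B, R3 is in parallel with the load: R3‖R_L = 4912 Ω.
Below node A the resistance is R2 + (R3‖R_L) = 5282 Ω, so V_A = 15.5 × 5282/17280 = 4.737 V.
Then V_B = V_A × (R3‖R_L)/(R2 + R3‖R_L) = 4.737 × 4912/5282 = 4.41 V.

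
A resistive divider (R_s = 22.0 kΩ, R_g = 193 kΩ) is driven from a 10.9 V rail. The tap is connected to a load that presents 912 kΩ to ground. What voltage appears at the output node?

V_out ≈ 9.58 V

The load sits in parallel with R_g: R_g‖R_L = (193 × 912) / (193 + 912) = 159.3 kΩ.
V_out = 10.9 × 159.3 / (22.0 + 159.3) = 10.9 × 159.3/181.3 = 9.58 V.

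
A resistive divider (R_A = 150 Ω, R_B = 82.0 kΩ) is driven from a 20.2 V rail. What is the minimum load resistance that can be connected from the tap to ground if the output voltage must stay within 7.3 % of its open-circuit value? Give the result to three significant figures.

R_L(min) ≈ 1.90 kΩ

Output resistance R_th = R_A‖R_B = (150 × 82000)/82150 = 149.7 Ω.
The fractional drop is R_th/(R_th + R_L); requiring this ≤ 0.0730 gives R_L ≥ R_th(1/0.0730 − 1) = 149.7 × 12.70 = 1.90 kΩ.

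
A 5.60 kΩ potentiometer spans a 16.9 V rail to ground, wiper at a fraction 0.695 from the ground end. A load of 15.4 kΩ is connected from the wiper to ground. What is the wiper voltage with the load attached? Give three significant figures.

V ≈ 10.9 V

The wiper splits the pot into (1−α)R = 1.708 kΩ above and αR = 3.892 kΩ below.
Lower section ‖ load = 3.107 kΩ.
V_wiper = 16.9 × 3.107/(1.708 + 3.107) = 10.9 V.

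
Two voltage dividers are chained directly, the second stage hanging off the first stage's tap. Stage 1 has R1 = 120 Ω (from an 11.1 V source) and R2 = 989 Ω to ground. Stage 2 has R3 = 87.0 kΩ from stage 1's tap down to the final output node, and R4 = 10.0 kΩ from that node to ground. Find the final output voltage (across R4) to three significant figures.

Stage 2 presents R3+R4 = 97000 Ω as a load on stage 1's tap.
Stage 1's lower leg becomes R2‖(R3+R4) = 979.0 Ω, so V_mid = 11.1 × 979.0/1099 = 9.888 V.
Stage 2 is itself unloaded: V_out = V_mid × R4/(R3+R4) = 9.888 × 10000/97000 = 1.02 V.

V_out ≈ 1.02 V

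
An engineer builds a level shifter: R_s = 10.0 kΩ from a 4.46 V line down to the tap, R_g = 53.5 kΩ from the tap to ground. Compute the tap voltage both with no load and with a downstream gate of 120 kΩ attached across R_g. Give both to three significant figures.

Open-circuit: V = 4.46 × 53.5/(10.0 + 53.5) = 3.76 V.
With the load, R_g becomes R_g‖R_L = 37.00 kΩ, so V = 4.46 × 37.00/47.00 = 3.51 V.

Unloaded: 3.76 V; loaded: 3.51 V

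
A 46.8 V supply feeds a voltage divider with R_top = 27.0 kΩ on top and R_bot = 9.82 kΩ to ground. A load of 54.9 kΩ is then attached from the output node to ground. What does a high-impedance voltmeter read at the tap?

The load sits in parallel with R_bot: R_bot‖R_L = (9.82 × 54.9) / (9.82 + 54.9) = 8.330 kΩ.
V_out = 46.8 × 8.330 / (27.0 + 8.330) = 46.8 × 8.330/35.33 = 11.0 V.

V_out ≈ 11.0 V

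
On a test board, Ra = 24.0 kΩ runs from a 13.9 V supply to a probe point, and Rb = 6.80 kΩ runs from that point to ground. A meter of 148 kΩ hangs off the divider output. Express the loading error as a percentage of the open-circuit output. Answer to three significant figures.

The divider's output (Thévenin) resistance is Ra‖Rb = 5.299 kΩ.
Fractional drop under load = R_th/(R_th + R_L) = 5.299 / (5.299 + 148) = 0.03456.
So the output falls by 3.46 %.

3.46 %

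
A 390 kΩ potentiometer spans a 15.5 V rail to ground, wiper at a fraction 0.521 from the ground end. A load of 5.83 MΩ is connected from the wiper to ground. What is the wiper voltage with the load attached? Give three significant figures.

V ≈ 7.94 V

The wiper splits the pot into (1−α)R = 186.8 kΩ above and αR = 203.2 kΩ below.
Lower section ‖ load = 196.3 kΩ.
V_wiper = 15.5 × 196.3/(186.8 + 196.3) = 7.94 V.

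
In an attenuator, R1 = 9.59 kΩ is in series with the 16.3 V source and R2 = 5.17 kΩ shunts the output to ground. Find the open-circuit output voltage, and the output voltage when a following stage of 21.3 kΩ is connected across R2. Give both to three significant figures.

Unloaded: 5.71 V; loaded: 4.93 V

Open-circuit: V = 16.3 × 5.17/(9.59 + 5.17) = 5.71 V.
With the load, R2 becomes R2‖R_L = 4.160 kΩ, so V = 16.3 × 4.160/13.75 = 4.93 V.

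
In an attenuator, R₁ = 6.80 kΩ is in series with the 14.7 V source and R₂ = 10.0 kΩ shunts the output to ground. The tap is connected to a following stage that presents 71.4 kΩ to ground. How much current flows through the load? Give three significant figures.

R₂‖R_L = 8.771 kΩ; V_out = 14.7 × 8.771/15.57 = 8.281 V.
I_L = V_out / R_L = 8.281 / 71.4 kΩ = 0.116 mA.

I_L ≈ 0.116 mA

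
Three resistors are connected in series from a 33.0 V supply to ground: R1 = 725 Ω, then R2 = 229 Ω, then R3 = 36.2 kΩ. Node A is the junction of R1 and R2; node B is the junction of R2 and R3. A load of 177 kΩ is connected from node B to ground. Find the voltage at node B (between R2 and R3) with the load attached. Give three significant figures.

V ≈ 32.0 V

At node B, R3 is in parallel with the load: R3‖R_L = 30050 Ω.
Below node A the resistance is R2 + (R3‖R_L) = 30280 Ω, so V_A = 33.0 × 30280/31010 = 32.23 V.
Then V_B = V_A × (R3‖R_L)/(R2 + R3‖R_L) = 32.23 × 30050/30280 = 32.0 V.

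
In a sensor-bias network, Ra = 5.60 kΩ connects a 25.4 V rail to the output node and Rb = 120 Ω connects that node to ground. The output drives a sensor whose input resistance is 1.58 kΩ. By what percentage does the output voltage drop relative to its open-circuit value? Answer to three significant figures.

6.92 %

The divider's output (Thévenin) resistance is Ra‖Rb = 117.5 Ω.
Fractional drop under load = R_th/(R_th + R_L) = 117.5 / (117.5 + 1580) = 0.06921.
So the output falls by 6.92 %.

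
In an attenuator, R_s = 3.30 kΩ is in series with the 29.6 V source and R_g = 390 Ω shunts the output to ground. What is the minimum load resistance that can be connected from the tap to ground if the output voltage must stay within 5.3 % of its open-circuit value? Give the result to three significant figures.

R_L(min) ≈ 6.23 kΩ

Output resistance R_th = R_s‖R_g = (3300 × 390)/3690 = 348.8 Ω.
The fractional drop is R_th/(R_th + R_L); requiring this ≤ 0.0530 gives R_L ≥ R_th(1/0.0530 − 1) = 348.8 × 17.87 = 6.23 kΩ.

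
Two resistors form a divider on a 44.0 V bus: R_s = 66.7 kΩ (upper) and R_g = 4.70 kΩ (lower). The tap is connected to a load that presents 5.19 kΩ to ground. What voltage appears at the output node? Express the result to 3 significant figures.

The load sits in parallel with R_g: R_g‖R_L = (4.70 × 5.19) / (4.70 + 5.19) = 2.466 kΩ.
V_out = 44.0 × 2.466 / (66.7 + 2.466) = 44.0 × 2.466/69.17 = 1.57 V.
(Unloaded it would have been 2.90 V.)

V_out ≈ 1.57 V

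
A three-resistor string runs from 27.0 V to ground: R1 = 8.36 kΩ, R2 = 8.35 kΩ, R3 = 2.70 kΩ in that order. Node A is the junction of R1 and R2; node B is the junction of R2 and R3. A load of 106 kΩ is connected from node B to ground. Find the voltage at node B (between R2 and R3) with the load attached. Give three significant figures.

V ≈ 3.68 V

At node B, R3 is in parallel with the load: R3‖R_L = 2.633 kΩ.
Below node A the resistance is R2 + (R3‖R_L) = 10.98 kΩ, so V_A = 27.0 × 10.98/19.34 = 15.33 V.
Then V_B = V_A × (R3‖R_L)/(R2 + R3‖R_L) = 15.33 × 2.633/10.98 = 3.68 V.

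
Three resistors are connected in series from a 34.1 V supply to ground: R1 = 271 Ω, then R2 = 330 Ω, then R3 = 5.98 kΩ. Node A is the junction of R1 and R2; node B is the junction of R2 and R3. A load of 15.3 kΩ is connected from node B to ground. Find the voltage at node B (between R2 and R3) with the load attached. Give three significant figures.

At node B, R3 is in parallel with the load: R3‖R_L = 4300 Ω.
Below node A the resistance is R2 + (R3‖R_L) = 4630 Ω, so V_A = 34.1 × 4630/4901 = 32.21 V.
Then V_B = V_A × (R3‖R_L)/(R2 + R3‖R_L) = 32.21 × 4300/4630 = 29.9 V.

V ≈ 29.9 V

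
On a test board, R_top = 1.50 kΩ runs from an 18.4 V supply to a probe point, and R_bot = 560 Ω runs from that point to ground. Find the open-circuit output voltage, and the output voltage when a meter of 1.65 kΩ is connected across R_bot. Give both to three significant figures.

Unloaded: 5.00 V; loaded: 4.01 V

Open-circuit: V = 18.4 × 560/(1500 + 560) = 5.00 V.
With the load, R_bot becomes R_bot‖R_L = 418.1 Ω, so V = 18.4 × 418.1/1918 = 4.01 V.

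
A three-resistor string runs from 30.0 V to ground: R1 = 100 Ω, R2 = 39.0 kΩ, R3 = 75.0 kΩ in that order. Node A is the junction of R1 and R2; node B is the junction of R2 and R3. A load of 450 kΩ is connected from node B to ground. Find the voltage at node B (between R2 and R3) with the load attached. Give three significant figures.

V ≈ 18.7 V

At node B, R3 is in parallel with the load: R3‖R_L = 64290 Ω.
Below node A the resistance is R2 + (R3‖R_L) = 103300 Ω, so V_A = 30.0 × 103300/103400 = 29.97 V.
Then V_B = V_A × (R3‖R_L)/(R2 + R3‖R_L) = 29.97 × 64290/103300 = 18.7 V.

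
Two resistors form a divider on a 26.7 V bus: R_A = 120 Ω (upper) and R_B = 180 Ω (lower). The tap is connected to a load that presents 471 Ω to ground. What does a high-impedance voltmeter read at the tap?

The load sits in parallel with R_B: R_B‖R_L = (180 × 471) / (180 + 471) = 130.2 Ω.
V_out = 26.7 × 130.2 / (120 + 130.2) = 26.7 × 130.2/250.2 = 13.9 V.

V_out ≈ 13.9 V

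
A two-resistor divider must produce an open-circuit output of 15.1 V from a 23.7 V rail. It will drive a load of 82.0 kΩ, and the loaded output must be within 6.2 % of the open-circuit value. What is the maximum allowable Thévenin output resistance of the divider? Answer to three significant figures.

Loading drop = R_th/(R_th + R_L) ≤ 0.0620, so R_th ≤ R_L · ε/(1−ε) = 82.0 kΩ × 0.0620/0.9380 = 5.42 kΩ.
(Any R1, R2 with R2/(R1+R2) = 0.637 and R1‖R2 ≤ 5.42 kΩ will meet the spec.)

R_th ≤ 5.42 kΩ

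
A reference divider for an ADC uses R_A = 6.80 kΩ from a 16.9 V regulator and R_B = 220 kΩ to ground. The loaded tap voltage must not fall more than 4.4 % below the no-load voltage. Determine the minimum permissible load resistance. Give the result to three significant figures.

R_L(min) ≈ 143 kΩ

Output resistance R_th = R_A‖R_B = (6.80 × 220)/226.8 = 6.596 kΩ.
The fractional drop is R_th/(R_th + R_L); requiring this ≤ 0.0440 gives R_L ≥ R_th(1/0.0440 − 1) = 6.596 × 21.73 = 143 kΩ.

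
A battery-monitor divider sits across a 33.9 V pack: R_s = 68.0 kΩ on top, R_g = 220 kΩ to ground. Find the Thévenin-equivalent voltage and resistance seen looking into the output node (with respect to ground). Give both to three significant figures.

V_th is the open-circuit tap voltage: 33.9 × 220/(68.0 + 220) = 25.9 V.
With the supply zeroed, R_s and R_g appear in parallel from the tap: R_th = R_s‖R_g = (68.0 × 220)/288.0 = 51.9 kΩ.

V_th = 25.9 V, R_th = 51.9 kΩ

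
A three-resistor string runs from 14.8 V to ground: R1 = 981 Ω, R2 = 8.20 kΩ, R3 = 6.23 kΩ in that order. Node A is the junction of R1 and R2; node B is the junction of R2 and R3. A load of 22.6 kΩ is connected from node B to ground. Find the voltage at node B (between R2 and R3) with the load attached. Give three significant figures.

At node B, R3 is in parallel with the load: R3‖R_L = 4884 Ω.
Below node A the resistance is R2 + (R3‖R_L) = 13080 Ω, so V_A = 14.8 × 13080/14060 = 13.77 V.
Then V_B = V_A × (R3‖R_L)/(R2 + R3‖R_L) = 13.77 × 4884/13080 = 5.14 V.

V ≈ 5.14 V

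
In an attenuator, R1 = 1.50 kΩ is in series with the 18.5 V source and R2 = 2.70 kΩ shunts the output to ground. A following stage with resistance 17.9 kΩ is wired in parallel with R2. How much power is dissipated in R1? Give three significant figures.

P ≈ 34.7 mW

Total resistance from the source is R1 + (R2‖R_L) = 3.846 kΩ, so I = 18.5/3.846 kΩ = 4.810 mA.
P = I²·R1 = (4.810 mA)² × 1.50 kΩ = 34.7 mW.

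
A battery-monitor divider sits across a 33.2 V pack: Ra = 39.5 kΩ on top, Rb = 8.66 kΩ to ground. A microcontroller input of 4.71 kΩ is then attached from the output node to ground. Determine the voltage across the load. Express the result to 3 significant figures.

V_out ≈ 2.38 V

The load sits in parallel with Rb: Rb‖R_L = (8.66 × 4.71) / (8.66 + 4.71) = 3.051 kΩ.
V_out = 33.2 × 3.051 / (39.5 + 3.051) = 33.2 × 3.051/42.55 = 2.38 V.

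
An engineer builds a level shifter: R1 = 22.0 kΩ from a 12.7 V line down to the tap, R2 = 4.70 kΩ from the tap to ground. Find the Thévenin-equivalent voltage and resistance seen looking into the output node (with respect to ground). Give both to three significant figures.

V_th is the open-circuit tap voltage: 12.7 × 4.70/(22.0 + 4.70) = 2.24 V.
With the supply zeroed, R1 and R2 appear in parallel from the tap: R_th = R1‖R2 = (22.0 × 4.70)/26.70 = 3.87 kΩ.

V_th = 2.24 V, R_th = 3.87 kΩ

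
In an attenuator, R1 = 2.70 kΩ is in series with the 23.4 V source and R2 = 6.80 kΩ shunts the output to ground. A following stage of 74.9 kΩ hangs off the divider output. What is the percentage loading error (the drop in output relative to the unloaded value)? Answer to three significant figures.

2.52 %

The divider's output (Thévenin) resistance is R1‖R2 = 1.933 kΩ.
Fractional drop under load = R_th/(R_th + R_L) = 1.933 / (1.933 + 74.9) = 0.02515.
So the output falls by 2.52 %.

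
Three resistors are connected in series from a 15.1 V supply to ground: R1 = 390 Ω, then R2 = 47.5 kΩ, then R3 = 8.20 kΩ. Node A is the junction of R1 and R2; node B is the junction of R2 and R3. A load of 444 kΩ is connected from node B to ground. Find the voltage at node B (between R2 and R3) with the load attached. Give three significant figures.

V ≈ 2.17 V

At node B, R3 is in parallel with the load: R3‖R_L = 8051 Ω.
Below node A the resistance is R2 + (R3‖R_L) = 55550 Ω, so V_A = 15.1 × 55550/55940 = 14.99 V.
Then V_B = V_A × (R3‖R_L)/(R2 + R3‖R_L) = 14.99 × 8051/55550 = 2.17 V.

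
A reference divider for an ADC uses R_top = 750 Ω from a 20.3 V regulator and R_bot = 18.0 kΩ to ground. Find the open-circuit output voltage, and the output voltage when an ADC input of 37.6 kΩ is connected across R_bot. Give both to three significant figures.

Open-circuit: V = 20.3 × 18000/(750 + 18000) = 19.5 V.
With the load, R_bot becomes R_bot‖R_L = 12170 Ω, so V = 20.3 × 12170/12920 = 19.1 V.

Unloaded: 19.5 V; loaded: 19.1 V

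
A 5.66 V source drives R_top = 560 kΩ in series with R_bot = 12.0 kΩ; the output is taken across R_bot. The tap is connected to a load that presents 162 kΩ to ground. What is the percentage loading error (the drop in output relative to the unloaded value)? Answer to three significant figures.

6.76 %

The divider's output (Thévenin) resistance is R_top‖R_bot = 11.75 kΩ.
Fractional drop under load = R_th/(R_th + R_L) = 11.75 / (11.75 + 162) = 0.06762.
So the output falls by 6.76 %.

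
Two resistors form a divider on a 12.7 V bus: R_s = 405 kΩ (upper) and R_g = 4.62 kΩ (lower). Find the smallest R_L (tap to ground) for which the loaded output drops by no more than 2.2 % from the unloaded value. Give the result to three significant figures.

Output resistance R_th = R_s‖R_g = (405 × 4.62)/409.6 = 4.568 kΩ.
The fractional drop is R_th/(R_th + R_L); requiring this ≤ 0.0220 gives R_L ≥ R_th(1/0.0220 − 1) = 4.568 × 44.45 = 203 kΩ.

R_L(min) ≈ 203 kΩ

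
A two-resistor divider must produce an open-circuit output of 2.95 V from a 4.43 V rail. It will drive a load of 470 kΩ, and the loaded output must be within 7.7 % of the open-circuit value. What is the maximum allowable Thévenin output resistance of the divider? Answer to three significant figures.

Loading drop = R_th/(R_th + R_L) ≤ 0.0770, so R_th ≤ R_L · ε/(1−ε) = 470 kΩ × 0.0770/0.9230 = 39.2 kΩ.

R_th ≤ 39.2 kΩ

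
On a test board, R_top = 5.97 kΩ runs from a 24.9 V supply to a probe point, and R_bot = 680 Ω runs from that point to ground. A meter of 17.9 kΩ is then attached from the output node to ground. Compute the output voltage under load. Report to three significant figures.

The load sits in parallel with R_bot: R_bot‖R_L = (680 × 17900) / (680 + 17900) = 655.1 Ω.
V_out = 24.9 × 655.1 / (5970 + 655.1) = 24.9 × 655.1/6625 = 2.46 V.
(Unloaded it would have been 2.55 V.)

V_out ≈ 2.46 V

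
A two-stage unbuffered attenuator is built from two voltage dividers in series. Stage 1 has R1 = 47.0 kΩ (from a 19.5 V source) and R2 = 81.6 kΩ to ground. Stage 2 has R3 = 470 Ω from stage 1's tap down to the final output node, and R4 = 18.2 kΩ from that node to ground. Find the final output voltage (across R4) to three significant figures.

V_out ≈ 4.64 V

Stage 2 presents R3+R4 = 18670 Ω as a load on stage 1's tap.
Stage 1's lower leg becomes R2‖(R3+R4) = 15190 Ω, so V_mid = 19.5 × 15190/62190 = 4.764 V.
Stage 2 is itself unloaded: V_out = V_mid × R4/(R3+R4) = 4.764 × 18200/18670 = 4.64 V.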